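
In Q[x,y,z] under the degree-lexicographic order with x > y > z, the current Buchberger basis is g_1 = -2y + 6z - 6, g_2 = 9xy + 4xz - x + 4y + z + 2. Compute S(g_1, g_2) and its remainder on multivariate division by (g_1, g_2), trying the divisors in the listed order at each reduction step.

lcm(LM(g_1), LM(g_2)) = xy.
S = (lcm/LT(g_1))·g_1 − (lcm/LT(g_2))·g_2 = -31/9xz + 28/9x - 4/9y - 1/9z - 2/9.
Reduce S modulo (g_1, g_2) in that order:
  leading term xz: no divisor's leading term divides it; move -31/9xz to the remainder.
  leading term x: no divisor's leading term divides it; move 28/9x to the remainder.
  leading term y: subtract (2/9)·g_1 from -4/9y - 1/9z - 2/9 → -13/9z + 10/9
  leading term z: no divisor's leading term divides it; move -13/9z to the remainder.
  leading term 1: no divisor's leading term divides it; move 10/9 to the remainder.
The remainder -31/9xz + 28/9x - 13/9z + 10/9 is nonzero, so it would be added as the next basis element.

S(g_1, g_2) = -31/9xz + 28/9x - 4/9y - 1/9z - 2/9; remainder on division = -31/9xz + 28/9x - 13/9z + 10/9.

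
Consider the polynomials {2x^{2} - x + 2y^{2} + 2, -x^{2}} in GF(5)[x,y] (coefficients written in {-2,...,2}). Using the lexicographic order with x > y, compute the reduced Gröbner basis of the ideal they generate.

G = {x - 2y^{2} - 2, y^{4} + 2y^{2} + 1}

Buchberger's algorithm terminates because the ascending chain of leading-term ideals stabilizes.

f_1 = 2x^{2} - x + 2y^{2} + 2, LT = x^{2}.
f_2 = -x^{2}, LT = x^{2}.

S(f_1,f_2): lcm = x^{2}. S = 2x + y^{2} + 1.
  leading term x: no divisor's leading term divides it; move 2x to the remainder.
  leading term y^{2}: no divisor's leading term divides it; move y^{2} to the remainder.
  leading term 1: no divisor's leading term divides it; move 1 to the remainder.
  remainder 2x + y^{2} + 1 ≠ 0; add g_3 = 2x + y^{2} + 1 to the basis.

S(f_1,g_3): lcm = x^{2}. S = 2xy^{2} - x + y^{2} + 1.
  leading term xy^{2}: subtract (y^{2})·g_3 from 2xy^{2} - x + y^{2} + 1 → -x - y^{4} + 1
  leading term x: subtract (2)·g_3 from -x - y^{4} + 1 → -y^{4} - 2y^{2} - 1
  leading term y^{4}: no divisor's leading term divides it; move -y^{4} to the remainder.
  leading term y^{2}: no divisor's leading term divides it; move -2y^{2} to the remainder.
  leading term 1: no divisor's leading term divides it; move -1 to the remainder.
  remainder -y^{4} - 2y^{2} - 1 ≠ 0; add g_4 = -y^{4} - 2y^{2} - 1 to the basis.

The other S-polynomials (S(f_2,g_3), S(f_1,g_4), S(f_2,g_4), S(g_3,g_4)) all reduce to 0 modulo the current basis, so we have a Gröbner basis.
Inter-reduce: drop elements whose leading term is divisible by another's, tail-reduce, and make monic.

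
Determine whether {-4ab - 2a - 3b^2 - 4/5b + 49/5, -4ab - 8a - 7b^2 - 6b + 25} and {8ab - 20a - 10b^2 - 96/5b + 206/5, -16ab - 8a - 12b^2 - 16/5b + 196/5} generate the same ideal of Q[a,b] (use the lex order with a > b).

Yes, the ideals are equal.

Equality of ideals is decidable: compute both reduced Gröbner bases (unique for the ordering) and check whether they agree.
Buchberger on the first generating set:
f_1 = -4ab - 2a - 3b^2 - 4/5b + 49/5, LT = ab.
f_2 = -4ab - 8a - 7b^2 - 6b + 25, LT = ab.

S(f_1,f_2): lcm = ab. S = -3/2a - b^2 - 13/10b + 19/5.
  reduce S modulo (f_1, f_2):
  remainder -3/2a - b^2 - 13/10b + 19/5 ≠ 0; add g_3 = -3/2a - b^2 - 13/10b + 19/5 to the basis.

S(f_1,g_3): lcm = ab. S = 1/2a - 2/3b^3 - 7/60b^2 + 41/15b - 49/20.
  reduce S modulo (f_1, f_2, g_3):
  remainder -2/3b^3 - 9/20b^2 + 23/10b - 71/60 ≠ 0; add g_4 = -2/3b^3 - 9/20b^2 + 23/10b - 71/60 to the basis.

The other S-polynomials (S(f_2,g_3), S(f_1,g_4), S(f_2,g_4), S(g_3,g_4)) all reduce to 0 modulo the current basis, so we have a Gröbner basis.
Inter-reduce: drop elements whose leading term is divisible by another's, tail-reduce, and make monic.
Reduced Gröbner basis: {a + 2/3b^2 + 13/15b - 38/15, b^3 + 27/40b^2 - 69/20b + 71/40}.

Buchberger on the second generating set:
h_1 = 8ab - 20a - 10b^2 - 96/5b + 206/5, LT = ab.
h_2 = -16ab - 8a - 12b^2 - 16/5b + 196/5, LT = ab.

S(h_1,h_2): lcm = ab. S = -3a - 2b^2 - 13/5b + 38/5.
  reduce S modulo (h_1, h_2):
  remainder -3a - 2b^2 - 13/5b + 38/5 ≠ 0; add k_3 = -3a - 2b^2 - 13/5b + 38/5 to the basis.

S(h_1,k_3): lcm = ab. S = -5/2a - 2/3b^3 - 127/60b^2 + 2/15b + 103/20.
  reduce S modulo (h_1, h_2, k_3):
  remainder -2/3b^3 - 9/20b^2 + 23/10b - 71/60 ≠ 0; add k_4 = -2/3b^3 - 9/20b^2 + 23/10b - 71/60 to the basis.

The other S-polynomials (S(h_2,k_3), S(h_1,k_4), S(h_2,k_4), S(k_3,k_4)) all reduce to 0 modulo the current basis, so we have a Gröbner basis.
Inter-reduce: drop elements whose leading term is divisible by another's, tail-reduce, and make monic.
Reduced Gröbner basis: {a + 2/3b^2 + 13/15b - 38/15, b^3 + 27/40b^2 - 69/20b + 71/40}.

Same reduced basis, so the two generating sets span the same ideal.
The same test decides containment: I ⊆ J iff every generator of I reduces to 0 modulo a Gröbner basis of J.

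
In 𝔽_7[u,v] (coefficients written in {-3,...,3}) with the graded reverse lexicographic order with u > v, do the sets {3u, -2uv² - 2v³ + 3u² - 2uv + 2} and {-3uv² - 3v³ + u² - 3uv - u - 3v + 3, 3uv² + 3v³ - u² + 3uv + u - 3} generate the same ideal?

No, the ideals differ.

Equality of ideals is decidable: compute both reduced Gröbner bases (unique for the ordering) and check whether they agree.
Buchberger on the first generating set:
f_1 = 3u, LT = u.
f_2 = -2uv² - 2v³ + 3u² - 2uv + 2, LT = uv².

S(f_1,f_2): lcm = uv². S = -v³ - 2u² - uv + 1.
  leading term v³: no divisor's leading term divides it; move -v³ to the remainder.
  leading term u²: subtract (-3u)·f_1 from -2u² - uv + 1 → -uv + 1
  leading term uv: subtract (2v)·f_1 from -uv + 1 → 1
  leading term 1: no divisor's leading term divides it; move 1 to the remainder.
  remainder -v³ + 1 ≠ 0; add g_3 = -v³ + 1 to the basis.

The other S-polynomials (S(f_1,g_3), S(f_2,g_3)) all reduce to 0 modulo the current basis, so we have a Gröbner basis.
Inter-reduce: drop elements whose leading term is divisible by another's, tail-reduce, and make monic.
Reduced Gröbner basis: {v³ - 1, u}.

Buchberger on the second generating set:
h_1 = -3uv² - 3v³ + u² - 3uv - u - 3v + 3, LT = uv².
h_2 = 3uv² + 3v³ - u² + 3uv + u - 3, LT = uv².

S(h_1,h_2): lcm = uv². S = v.
  leading term v: no divisor's leading term divides it; move v to the remainder.
  remainder v ≠ 0; add k_3 = v to the basis.

S(h_1,k_3): lcm = uv². S = v³ + 2u² + uv - 2u + v - 1.
  leading term v³: subtract (v²)·k_3 from v³ + 2u² + uv - 2u + v - 1 → 2u² + uv - 2u + v - 1
  leading term u²: no divisor's leading term divides it; move 2u² to the remainder.
  leading term uv: subtract (u)·k_3 from uv - 2u + v - 1 → -2u + v - 1
  leading term u: no divisor's leading term divides it; move -2u to the remainder.
  leading term v: subtract (1)·k_3 from v - 1 → -1
  leading term 1: no divisor's leading term divides it; move -1 to the remainder.
  remainder 2u² - 2u - 1 ≠ 0; add k_4 = 2u² - 2u - 1 to the basis.

The other S-polynomials (S(h_2,k_3), S(h_1,k_4), S(h_2,k_4), S(k_3,k_4)) all reduce to 0 modulo the current basis, so we have a Gröbner basis.
Inter-reduce: drop elements whose leading term is divisible by another's, tail-reduce, and make monic.
Reduced Gröbner basis: {u² - u + 3, v}.

These differ, so the ideals are not equal.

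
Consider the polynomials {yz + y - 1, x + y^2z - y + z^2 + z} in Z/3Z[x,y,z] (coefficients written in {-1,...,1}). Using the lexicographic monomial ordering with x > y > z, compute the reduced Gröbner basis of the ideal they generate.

G = {x - y^2 + z^2 + z, yz + y - 1}

f_1 = yz + y - 1, LT = yz.
f_2 = x + y^2z - y + z^2 + z, LT = x.

The S-polynomials (S(f_1,f_2)) all reduce to 0 modulo the current basis, so we have a Gröbner basis.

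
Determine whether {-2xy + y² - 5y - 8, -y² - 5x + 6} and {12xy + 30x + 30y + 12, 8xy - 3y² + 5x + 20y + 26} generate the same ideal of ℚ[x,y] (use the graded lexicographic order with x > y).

Since reduced Gröbner bases are canonical representatives of ideals under a given ordering, it suffices to compute and compare them.
Buchberger on the first generating set:
f_1 = -2xy + y² - 5y - 8, LT = xy.
f_2 = -y² - 5x + 6, LT = y².

S(f_1,f_2): lcm = xy². S = -½y³ - 5x² + 5/2y² + 6x + 4y.
  leading term y³: subtract (½y)·f_2 from -½y³ - 5x² + 5/2y² + 6x + 4y → -5x² + 5/2xy + 5/2y² + 6x + y
  leading term x²: no divisor's leading term divides it; move -5x² to the remainder.
  leading term xy: subtract (-5/4)·f_1 from 5/2xy + 5/2y² + 6x + y → 15/4y² + 6x - 21/4y - 10
  leading term y²: subtract (-15/4)·f_2 from 15/4y² + 6x - 21/4y - 10 → -51/4x - 21/4y + 25/2
  leading term x: no divisor's leading term divides it; move -51/4x to the remainder.
  leading term y: no divisor's leading term divides it; move -21/4y to the remainder.
  leading term 1: no divisor's leading term divides it; move 25/2 to the remainder.
  remainder -5x² - 51/4x - 21/4y + 25/2 ≠ 0; add g_3 = -5x² - 51/4x - 21/4y + 25/2 to the basis.

S(f_1,g_3): lcm = x²y. S = -½xy² - 1/20xy - 21/20y² + 4x + 5/2y.
  leading term xy²: subtract (¼y)·f_1 from -½xy² - 1/20xy - 21/20y² + 4x + 5/2y → -¼y³ - 1/20xy + ⅕y² + 4x + 9/2y
  leading term y³: subtract (¼y)·f_2 from -¼y³ - 1/20xy + ⅕y² + 4x + 9/2y → 6/5xy + ⅕y² + 4x + 3y
  leading term xy: subtract (-⅗)·f_1 from 6/5xy + ⅕y² + 4x + 3y → ⅘y² + 4x - 24/5
  leading term y²: subtract (-⅘)·f_2 from ⅘y² + 4x - 24/5 → 0
  remainder 0.

S(f_2,g_3): leading monomials are coprime, so the S-polynomial reduces to 0 (Buchberger's first criterion).
Every S-polynomial of the final basis reduces to 0, so we have a Gröbner basis.
Inter-reduce: drop elements whose leading term is divisible by another's, tail-reduce, and make monic.
Reduced Gröbner basis: {x² + 51/20x + 21/20y - 5/2, xy + 5/2x + 5/2y + 1, y² + 5x - 6}.

Buchberger on the second generating set:
h_1 = 12xy + 30x + 30y + 12, LT = xy.
h_2 = 8xy - 3y² + 5x + 20y + 26, LT = xy.

S(h_1,h_2): lcm = xy. S = ⅜y² + 15/8x - 9/4.
  leading term y²: no divisor's leading term divides it; move ⅜y² to the remainder.
  leading term x: no divisor's leading term divides it; move 15/8x to the remainder.
  leading term 1: no divisor's leading term divides it; move -9/4 to the remainder.
  remainder ⅜y² + 15/8x - 9/4 ≠ 0; add k_3 = ⅜y² + 15/8x - 9/4 to the basis.

S(h_1,k_3): lcm = xy². S = -5x² + 5/2xy + 5/2y² + 6x + y.
  leading term x²: no divisor's leading term divides it; move -5x² to the remainder.
  leading term xy: subtract (5/24)·h_1 from 5/2xy + 5/2y² + 6x + y → 5/2y² - ¼x - 21/4y - 5/2
  leading term y²: subtract (20/3)·k_3 from 5/2y² - ¼x - 21/4y - 5/2 → -51/4x - 21/4y + 25/2
  leading term x: no divisor's leading term divides it; move -51/4x to the remainder.
  leading term y: no divisor's leading term divides it; move -21/4y to the remainder.
  leading term 1: no divisor's leading term divides it; move 25/2 to the remainder.
  remainder -5x² - 51/4x - 21/4y + 25/2 ≠ 0; add k_4 = -5x² - 51/4x - 21/4y + 25/2 to the basis.

S(h_2,k_3): lcm = xy². S = -⅜y³ - 5x² + ⅝xy + 5/2y² + 6x + 13/4y.
  leading term y³: subtract (-y)·k_3 from -⅜y³ - 5x² + ⅝xy + 5/2y² + 6x + 13/4y → -5x² + 5/2xy + 5/2y² + 6x + y
  leading term x²: subtract (1)·k_4 from -5x² + 5/2xy + 5/2y² + 6x + y → 5/2xy + 5/2y² + 75/4x + 25/4y - 25/2
  leading term xy: subtract (5/24)·h_1 from 5/2xy + 5/2y² + 75/4x + 25/4y - 25/2 → 5/2y² + 25/2x - 15
  leading term y²: subtract (20/3)·k_3 from 5/2y² + 25/2x - 15 → 0
  remainder 0.

S(h_1,k_4): lcm = x²y. S = 5/2x² - 1/20xy - 21/20y² + x + 5/2y.
  leading term x²: subtract (-½)·k_4 from 5/2x² - 1/20xy - 21/20y² + x + 5/2y → -1/20xy - 21/20y² - 43/8x - ⅛y + 25/4
  leading term xy: subtract (-1/240)·h_1 from -1/20xy - 21/20y² - 43/8x - ⅛y + 25/4 → -21/20y² - 21/4x + 63/10
  leading term y²: subtract (-14/5)·k_3 from -21/20y² - 21/4x + 63/10 → 0
  remainder 0.

S(h_2,k_4): lcm = x²y. S = -⅜xy² + ⅝x² - 1/20xy - 21/20y² + 13/4x + 5/2y.
  leading term xy²: subtract (-1/32y)·h_1 from -⅜xy² + ⅝x² - 1/20xy - 21/20y² + 13/4x + 5/2y → ⅝x² + 71/80xy - 9/80y² + 13/4x + 23/8y
  leading term x²: subtract (-⅛)·k_4 from ⅝x² + 71/80xy - 9/80y² + 13/4x + 23/8y → 71/80xy - 9/80y² + 53/32x + 71/32y + 25/16
  leading term xy: subtract (71/960)·h_1 from 71/80xy - 9/80y² + 53/32x + 71/32y + 25/16 → -9/80y² - 9/16x + 27/40
  leading term y²: subtract (-3/10)·k_3 from -9/80y² - 9/16x + 27/40 → 0
  remainder 0.

S(k_3,k_4): leading monomials are coprime, so the S-polynomial reduces to 0 (Buchberger's first criterion).
Every S-polynomial of the final basis reduces to 0, so we have a Gröbner basis.
Inter-reduce: drop elements whose leading term is divisible by another's, tail-reduce, and make monic.
Reduced Gröbner basis: {x² + 51/20x + 21/20y - 5/2, xy + 5/2x + 5/2y + 1, y² + 5x - 6}.

Same reduced basis, so the two generating sets span the same ideal.

Yes, the ideals are equal.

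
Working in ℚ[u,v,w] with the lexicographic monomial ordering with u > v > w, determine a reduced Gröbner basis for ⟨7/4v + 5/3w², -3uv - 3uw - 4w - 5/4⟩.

G = {uw² - 21/20uw - 7/5w - 7/16, v + 20/21w²}

f_1 = 7/4v + 5/3w², LT = v.
f_2 = -3uv - 3uw - 4w - 5/4, LT = uv.

S(f_1,f_2): lcm = uv. S = 20/21uw² - uw - 4/3w - 5/12.
  leading term uw²: no divisor's leading term divides it; move 20/21uw² to the remainder.
  leading term uw: no divisor's leading term divides it; move -uw to the remainder.
  leading term w: no divisor's leading term divides it; move -4/3w to the remainder.
  leading term 1: no divisor's leading term divides it; move -5/12 to the remainder.
  remainder 20/21uw² - uw - 4/3w - 5/12 ≠ 0; add g_3 = 20/21uw² - uw - 4/3w - 5/12 to the basis.

S(f_1,g_3): leading monomials are coprime, so the S-polynomial reduces to 0 (Buchberger's first criterion).
S(f_2,g_3): lcm = uvw². S = 21/20uvw + uw³ + 7/5vw + 7/16v + 4/3w³ + 5/12w².
  leading term uvw: subtract (⅗uw)·f_1 from 21/20uvw + uw³ + 7/5vw + 7/16v + 4/3w³ + 5/12w² → 7/5vw + 7/16v + 4/3w³ + 5/12w²
  leading term vw: subtract (⅘w)·f_1 from 7/5vw + 7/16v + 4/3w³ + 5/12w² → 7/16v + 5/12w²
  leading term v: subtract (¼)·f_1 from 7/16v + 5/12w² → 0
  remainder 0.

Every S-polynomial of the final basis reduces to 0, so we have a Gröbner basis.
Inter-reduce: drop elements whose leading term is divisible by another's, tail-reduce, and make monic.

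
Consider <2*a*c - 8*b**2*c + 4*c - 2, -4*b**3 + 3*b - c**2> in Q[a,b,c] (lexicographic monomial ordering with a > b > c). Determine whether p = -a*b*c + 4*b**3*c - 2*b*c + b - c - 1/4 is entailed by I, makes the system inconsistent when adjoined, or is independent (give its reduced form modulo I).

-a*b*c + 4*b**3*c - 2*b*c + b - c - 1/4 is independent of I; its normal form modulo I is -c - 1/4.

First compute the reduced Gröbner basis of I by Buchberger's algorithm.
f_1 = 2*a*c - 8*b**2*c + 4*c - 2, LT = a*c.
f_2 = -4*b**3 + 3*b - c**2, LT = b**3.

The S-polynomials (S(f_1,f_2)) all reduce to 0 modulo the current basis, so we have a Gröbner basis.
Inter-reduce: drop elements whose leading term is divisible by another's, tail-reduce, and make monic.
Reduced Gröbner basis: {a*c - 4*b**2*c + 2*c - 1, b**3 - 3/4*b + 1/4*c**2}.
Label its elements g_1 = a*c - 4*b**2*c + 2*c - 1, g_2 = b**3 - 3/4*b + 1/4*c**2.

Reduce p = -a*b*c + 4*b**3*c - 2*b*c + b - c - 1/4 modulo G:
  leading term a*b*c: subtract (-b)·g_1 from -a*b*c + 4*b**3*c - 2*b*c + b - c - 1/4 → -c - 1/4
  leading term c: no divisor's leading term divides it; move -c to the remainder.
  leading term 1: no divisor's leading term divides it; move -1/4 to the remainder.
  normal form = -c - 1/4.
The normal form is nonzero, so p ∉ I. Since p minus its normal form lies in I, I + (p) = I + (r) where r = -c - 1/4; decide whether this ideal is the whole ring.
Run Buchberger on G together with r (pairs among the g_i already reduce to 0 since G is a Gröbner basis):
g_1 = a*c - 4*b**2*c + 2*c - 1, LT = a*c.
g_2 = b**3 - 3/4*b + 1/4*c**2, LT = b**3.
r = -c - 1/4, LT = c.

S(g_1,r): lcm = a*c. S = -1/4*a - 4*b**2*c + 2*c - 1.
  reduce S modulo (g_1, g_2, r):
  remainder -1/4*a + b**2 - 3/2 ≠ 0; add m_4 = -1/4*a + b**2 - 3/2 to the basis.

The other S-polynomials (S(g_1,g_2), S(g_2,r), S(g_1,m_4), S(g_2,m_4), S(r,m_4)) all reduce to 0 modulo the current basis, so we have a Gröbner basis.
Inter-reduce: drop elements whose leading term is divisible by another's, tail-reduce, and make monic.
Reduced Gröbner basis: {a - 4*b**2 + 6, b**3 - 3/4*b + 1/64, c + 1/4}.
The reduced Gröbner basis of I + (p) is {a - 4*b**2 + 6, b**3 - 3/4*b + 1/64, c + 1/4} ≠ {1}, a proper ideal, so the enlarged system stays consistent: p is independent of I, with normal form -c - 1/4.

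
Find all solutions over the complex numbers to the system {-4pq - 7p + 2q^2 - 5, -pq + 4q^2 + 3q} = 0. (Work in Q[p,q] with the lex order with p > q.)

{(-31/7, -13/7), (-1, -1), (-5/7, 0)}

Compute a lex Gröbner basis by Buchberger's algorithm.
f_1 = -4pq - 7p + 2q^2 - 5, LT = pq.
f_2 = -pq + 4q^2 + 3q, LT = pq.

S(f_1,f_2): lcm = pq. S = 7/4p + 7/2q^2 + 3q + 5/4.
  leading term p: no divisor's leading term divides it; move 7/4p to the remainder.
  leading term q^2: no divisor's leading term divides it; move 7/2q^2 to the remainder.
  leading term q: no divisor's leading term divides it; move 3q to the remainder.
  leading term 1: no divisor's leading term divides it; move 5/4 to the remainder.
  remainder 7/4p + 7/2q^2 + 3q + 5/4 ≠ 0; add h_3 = 7/4p + 7/2q^2 + 3q + 5/4 to the basis.

S(f_1,h_3): lcm = pq. S = 7/4p - 2q^3 - 31/14q^2 - 5/7q + 5/4.
  leading term p: subtract (1)·h_3 from 7/4p - 2q^3 - 31/14q^2 - 5/7q + 5/4 → -2q^3 - 40/7q^2 - 26/7q
  leading term q^3: no divisor's leading term divides it; move -2q^3 to the remainder.
  leading term q^2: no divisor's leading term divides it; move -40/7q^2 to the remainder.
  leading term q: no divisor's leading term divides it; move -26/7q to the remainder.
  remainder -2q^3 - 40/7q^2 - 26/7q ≠ 0; add h_4 = -2q^3 - 40/7q^2 - 26/7q to the basis.

S(f_2,h_3): lcm = pq. S = -2q^3 - 40/7q^2 - 26/7q.
  leading term q^3: subtract (1)·h_4 from -2q^3 - 40/7q^2 - 26/7q → 0
  remainder 0.

S(f_1,h_4): lcm = pq^3. S = -31/28pq^2 - 13/7pq - 1/2q^4 + 5/4q^2.
  leading term pq^2: subtract (31/112q)·f_1 from -31/28pq^2 - 13/7pq - 1/2q^4 + 5/4q^2 → 9/112pq - 1/2q^4 - 31/56q^3 + 5/4q^2 + 155/112q
  leading term pq: subtract (-9/448)·f_1 from 9/112pq - 1/2q^4 - 31/56q^3 + 5/4q^2 + 155/112q → -9/64p - 1/2q^4 - 31/56q^3 + 289/224q^2 + 155/112q - 45/448
  leading term p: subtract (-9/112)·h_3 from -9/64p - 1/2q^4 - 31/56q^3 + 289/224q^2 + 155/112q - 45/448 → -1/2q^4 - 31/56q^3 + 11/7q^2 + 13/8q
  leading term q^4: subtract (1/4q)·h_4 from -1/2q^4 - 31/56q^3 + 11/7q^2 + 13/8q → 7/8q^3 + 5/2q^2 + 13/8q
  leading term q^3: subtract (-7/16)·h_4 from 7/8q^3 + 5/2q^2 + 13/8q → 0
  remainder 0.

S(f_2,h_4): lcm = pq^3. S = -20/7pq^2 - 13/7pq - 4q^4 - 3q^3.
  leading term pq^2: subtract (5/7q)·f_1 from -20/7pq^2 - 13/7pq - 4q^4 - 3q^3 → 22/7pq - 4q^4 - 31/7q^3 + 25/7q
  leading term pq: subtract (-11/14)·f_1 from 22/7pq - 4q^4 - 31/7q^3 + 25/7q → -11/2p - 4q^4 - 31/7q^3 + 11/7q^2 + 25/7q - 55/14
  leading term p: subtract (-22/7)·h_3 from -11/2p - 4q^4 - 31/7q^3 + 11/7q^2 + 25/7q - 55/14 → -4q^4 - 31/7q^3 + 88/7q^2 + 13q
  leading term q^4: subtract (2q)·h_4 from -4q^4 - 31/7q^3 + 88/7q^2 + 13q → 7q^3 + 20q^2 + 13q
  leading term q^3: subtract (-7/2)·h_4 from 7q^3 + 20q^2 + 13q → 0
  remainder 0.

S(h_3,h_4): leading monomials are coprime, so the S-polynomial reduces to 0 (Buchberger's first criterion).
Every S-polynomial of the final basis reduces to 0, so we have a Gröbner basis.
Inter-reduce: drop elements whose leading term is divisible by another's, tail-reduce, and make monic.
Reduced Gröbner basis: {p + 2q^2 + 12/7q + 5/7, q^3 + 20/7q^2 + 13/7q}.

Since the basis is lex-ordered, q^3 + 20/7q^2 + 13/7q is univariate in q. Its roots are {-13/7, -1, 0}. Back-substituting each root into the other basis elements fixes the other coordinates.
  q = -13/7: the earlier basis element becomes p + 31/7 = 0, giving p = -31/7 — point (-31/7, -13/7).
  q = -1: the earlier basis element becomes p + 1 = 0, giving p = -1 — point (-1, -1).
  q = 0: the earlier basis element becomes p + 5/7 = 0, giving p = -5/7 — point (-5/7, 0).
Substituting each solution back into the original system confirms all equations vanish.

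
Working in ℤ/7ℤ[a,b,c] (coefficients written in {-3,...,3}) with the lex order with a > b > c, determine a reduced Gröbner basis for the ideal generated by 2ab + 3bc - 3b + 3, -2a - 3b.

f_1 = 2ab + 3bc - 3b + 3, LT = ab.
f_2 = -2a - 3b, LT = a.

S(f_1,f_2): lcm = ab. S = 2b² - 2bc + 2b - 2.
  leading term b²: no divisor's leading term divides it; move 2b² to the remainder.
  leading term bc: no divisor's leading term divides it; move -2bc to the remainder.
  leading term b: no divisor's leading term divides it; move 2b to the remainder.
  leading term 1: no divisor's leading term divides it; move -2 to the remainder.
  remainder 2b² - 2bc + 2b - 2 ≠ 0; add g_3 = 2b² - 2bc + 2b - 2 to the basis.

S(f_1,g_3): lcm = ab². S = abc - ab + a - 2b²c + 2b² - 2b.
  leading term abc: subtract (-3c)·f_1 from abc - ab + a - 2b²c + 2b² - 2b → -ab + a - 2b²c + 2b² + 2bc² - 2bc - 2b + 2c
  leading term ab: subtract (3)·f_1 from -ab + a - 2b²c + 2b² + 2bc² - 2bc - 2b + 2c → a - 2b²c + 2b² + 2bc² + 3bc + 2c - 2
  leading term a: subtract (3)·f_2 from a - 2b²c + 2b² + 2bc² + 3bc + 2c - 2 → -2b²c + 2b² + 2bc² + 3bc + 2b + 2c - 2
  leading term b²c: subtract (-c)·g_3 from -2b²c + 2b² + 2bc² + 3bc + 2b + 2c - 2 → 2b² - 2bc + 2b - 2
  leading term b²: subtract (1)·g_3 from 2b² - 2bc + 2b - 2 → 0
  remainder 0.

S(f_2,g_3): leading monomials are coprime, so the S-polynomial reduces to 0 (Buchberger's first criterion).
Every S-polynomial of the final basis reduces to 0, so we have a Gröbner basis.
Inter-reduce: drop elements whose leading term is divisible by another's, tail-reduce, and make monic.

G = {a - 2b, b² - bc + b - 1}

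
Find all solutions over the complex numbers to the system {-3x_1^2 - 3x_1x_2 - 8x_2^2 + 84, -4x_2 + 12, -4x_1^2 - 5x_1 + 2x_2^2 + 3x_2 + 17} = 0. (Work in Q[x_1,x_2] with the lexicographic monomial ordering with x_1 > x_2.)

{(-4, 3)}

Compute a lex Gröbner basis by Buchberger's algorithm.
f_1 = -3x_1^2 - 3x_1x_2 - 8x_2^2 + 84, LT = x_1^2.
f_2 = -4x_2 + 12, LT = x_2.
f_3 = -4x_1^2 - 5x_1 + 2x_2^2 + 3x_2 + 17, LT = x_1^2.

S(f_1,f_3): lcm = x_1^2. S = x_1x_2 - 5/4x_1 + 19/6x_2^2 + 3/4x_2 - 95/4.
  reduce S modulo (f_1, f_2, f_3):
  remainder 7/4x_1 + 7 ≠ 0; add h_4 = 7/4x_1 + 7 to the basis.

The other S-polynomials (S(f_1,f_2), S(f_2,f_3), S(f_1,h_4), S(f_2,h_4), S(f_3,h_4)) all reduce to 0 modulo the current basis, so we have a Gröbner basis.
Inter-reduce: drop elements whose leading term is divisible by another's, tail-reduce, and make monic.
Reduced Gröbner basis: {x_1 + 4, x_2 - 3}.

A lex Gröbner basis eliminates variables successively. Here x_2 - 3 depends only on x_2, with roots {3}; lifting each root through the earlier basis elements recovers the full solutions.
  x_2 = 3: the earlier basis element becomes x_1 + 4 = 0, giving x_1 = -4 — point (-4, 3).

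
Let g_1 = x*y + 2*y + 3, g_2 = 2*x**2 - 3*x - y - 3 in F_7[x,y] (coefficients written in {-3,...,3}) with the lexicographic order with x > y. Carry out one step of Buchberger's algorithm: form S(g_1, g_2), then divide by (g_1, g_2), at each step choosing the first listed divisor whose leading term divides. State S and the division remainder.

S(g_1, g_2) = 3*x - 3*y**2 - 2*y; remainder on division = 3*x - 3*y**2 - 2*y.

lcm(LM(g_1), LM(g_2)) = x**2*y.
S = (lcm/LT(g_1))·g_1 − (lcm/LT(g_2))·g_2 = 3*x - 3*y**2 - 2*y.
Reduce S modulo (g_1, g_2) in that order:
  leading term x: no divisor's leading term divides it; move 3*x to the remainder.
  leading term y**2: no divisor's leading term divides it; move -3*y**2 to the remainder.
  leading term y: no divisor's leading term divides it; move -2*y to the remainder.
The remainder 3*x - 3*y**2 - 2*y is nonzero, so it would be added as the next basis element.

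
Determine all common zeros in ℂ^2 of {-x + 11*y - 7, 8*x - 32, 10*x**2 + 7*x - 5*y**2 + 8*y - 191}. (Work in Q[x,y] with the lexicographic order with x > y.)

{(4, 1)}

Compute a lex Gröbner basis by Buchberger's algorithm.
f_1 = -x + 11*y - 7, LT = x.
f_2 = 8*x - 32, LT = x.
f_3 = 10*x**2 + 7*x - 5*y**2 + 8*y - 191, LT = x**2.

S(f_1,f_2): lcm = x. S = -11*y + 11.
  reduce S modulo (f_1, f_2, f_3):
  remainder -11*y + 11 ≠ 0; add h_4 = -11*y + 11 to the basis.

The other S-polynomials (S(f_1,f_3), S(f_2,f_3), S(f_1,h_4), S(f_2,h_4), S(f_3,h_4)) all reduce to 0 modulo the current basis, so we have a Gröbner basis.
Inter-reduce: drop elements whose leading term is divisible by another's, tail-reduce, and make monic.
Reduced Gröbner basis: {x - 4, y - 1}.

A lex Gröbner basis eliminates variables successively. Here y - 1 depends only on y, with roots {1}; lifting each root through the earlier basis elements recovers the full solutions.
  y = 1: the earlier basis element becomes x - 4 = 0, giving x = 4 — point (4, 1).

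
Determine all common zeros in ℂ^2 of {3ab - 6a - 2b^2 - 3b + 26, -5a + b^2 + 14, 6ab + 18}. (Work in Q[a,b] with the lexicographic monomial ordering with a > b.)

Compute a lex Gröbner basis by Buchberger's algorithm.
f_1 = 3ab - 6a - 2b^2 - 3b + 26, LT = ab.
f_2 = -5a + b^2 + 14, LT = a.
f_3 = 6ab + 18, LT = ab.

S(f_1,f_2): lcm = ab. S = -2a + 1/5b^3 - 2/3b^2 + 9/5b + 26/3.
  leading term a: subtract (2/5)·f_2 from -2a + 1/5b^3 - 2/3b^2 + 9/5b + 26/3 → 1/5b^3 - 16/15b^2 + 9/5b + 46/15
  leading term b^3: no divisor's leading term divides it; move 1/5b^3 to the remainder.
  leading term b^2: no divisor's leading term divides it; move -16/15b^2 to the remainder.
  leading term b: no divisor's leading term divides it; move 9/5b to the remainder.
  leading term 1: no divisor's leading term divides it; move 46/15 to the remainder.
  remainder 1/5b^3 - 16/15b^2 + 9/5b + 46/15 ≠ 0; add h_4 = 1/5b^3 - 16/15b^2 + 9/5b + 46/15 to the basis.

S(f_1,f_3): lcm = ab. S = -2a - 2/3b^2 - b + 17/3.
  leading term a: subtract (2/5)·f_2 from -2a - 2/3b^2 - b + 17/3 → -16/15b^2 - b + 1/15
  leading term b^2: no divisor's leading term divides it; move -16/15b^2 to the remainder.
  leading term b: no divisor's leading term divides it; move -b to the remainder.
  leading term 1: no divisor's leading term divides it; move 1/15 to the remainder.
  remainder -16/15b^2 - b + 1/15 ≠ 0; add h_5 = -16/15b^2 - b + 1/15 to the basis.

S(f_2,f_3): lcm = ab. S = -1/5b^3 - 14/5b - 3.
  leading term b^3: subtract (-1)·h_4 from -1/5b^3 - 14/5b - 3 → -16/15b^2 - b + 1/15
  leading term b^2: subtract (1)·h_5 from -16/15b^2 - b + 1/15 → 0
  remainder 0.

S(f_1,h_4): lcm = ab^3. S = 10/3ab^2 - 9ab - 46/3a - 2/3b^4 - b^3 + 26/3b^2.
  leading term ab^2: subtract (10/9b)·f_1 from 10/3ab^2 - 9ab - 46/3a - 2/3b^4 - b^3 + 26/3b^2 → -7/3ab - 46/3a - 2/3b^4 + 11/9b^3 + 12b^2 - 260/9b
  leading term ab: subtract (-7/9)·f_1 from -7/3ab - 46/3a - 2/3b^4 + 11/9b^3 + 12b^2 - 260/9b → -20a - 2/3b^4 + 11/9b^3 + 94/9b^2 - 281/9b + 182/9
  leading term a: subtract (4)·f_2 from -20a - 2/3b^4 + 11/9b^3 + 94/9b^2 - 281/9b + 182/9 → -2/3b^4 + 11/9b^3 + 58/9b^2 - 281/9b - 322/9
  leading term b^4: subtract (-10/3b)·h_4 from -2/3b^4 + 11/9b^3 + 58/9b^2 - 281/9b - 322/9 → -7/3b^3 + 112/9b^2 - 21b - 322/9
  leading term b^3: subtract (-35/3)·h_4 from -7/3b^3 + 112/9b^2 - 21b - 322/9 → 0
  remainder 0.

S(f_2,h_4): leading monomials are coprime, so the S-polynomial reduces to 0 (Buchberger's first criterion).
S(f_3,h_4): lcm = ab^3. S = 16/3ab^2 - 9ab - 46/3a + 3b^2.
  leading term ab^2: subtract (16/9b)·f_1 from 16/3ab^2 - 9ab - 46/3a + 3b^2 → 5/3ab - 46/3a + 32/9b^3 + 25/3b^2 - 416/9b
  leading term ab: subtract (5/9)·f_1 from 5/3ab - 46/3a + 32/9b^3 + 25/3b^2 - 416/9b → -12a + 32/9b^3 + 85/9b^2 - 401/9b - 130/9
  leading term a: subtract (12/5)·f_2 from -12a + 32/9b^3 + 85/9b^2 - 401/9b - 130/9 → 32/9b^3 + 317/45b^2 - 401/9b - 2162/45
  leading term b^3: subtract (160/9)·h_4 from 32/9b^3 + 317/45b^2 - 401/9b - 2162/45 → 3511/135b^2 - 689/9b - 13846/135
  leading term b^2: subtract (-3511/144)·h_5 from 3511/135b^2 - 689/9b - 13846/135 → -1615/16b - 1615/16
  leading term b: no divisor's leading term divides it; move -1615/16b to the remainder.
  leading term 1: no divisor's leading term divides it; move -1615/16 to the remainder.
  remainder -1615/16b - 1615/16 ≠ 0; add h_6 = -1615/16b - 1615/16 to the basis.

S(f_1,h_5): lcm = ab^2. S = -47/16ab + 1/16a - 2/3b^3 - b^2 + 26/3b.
  leading term ab: subtract (-47/48)·f_1 from -47/16ab + 1/16a - 2/3b^3 - b^2 + 26/3b → -93/16a - 2/3b^3 - 71/24b^2 + 275/48b + 611/24
  leading term a: subtract (93/80)·f_2 from -93/16a - 2/3b^3 - 71/24b^2 + 275/48b + 611/24 → -2/3b^3 - 989/240b^2 + 275/48b + 551/60
  leading term b^3: subtract (-10/3)·h_4 from -2/3b^3 - 989/240b^2 + 275/48b + 551/60 → -5527/720b^2 + 563/48b + 3493/180
  leading term b^2: subtract (5527/768)·h_5 from -5527/720b^2 + 563/48b + 3493/180 → 4845/256b + 4845/256
  leading term b: subtract (-3/16)·h_6 from 4845/256b + 4845/256 → 0
  remainder 0.

S(f_2,h_5): leading monomials are coprime, so the S-polynomial reduces to 0 (Buchberger's first criterion).
S(f_3,h_5): lcm = ab^2. S = -15/16ab + 1/16a + 3b.
  leading term ab: subtract (-5/16)·f_1 from -15/16ab + 1/16a + 3b → -29/16a - 5/8b^2 + 33/16b + 65/8
  leading term a: subtract (29/80)·f_2 from -29/16a - 5/8b^2 + 33/16b + 65/8 → -79/80b^2 + 33/16b + 61/20
  leading term b^2: subtract (237/256)·h_5 from -79/80b^2 + 33/16b + 61/20 → 765/256b + 765/256
  leading term b: subtract (-9/304)·h_6 from 765/256b + 765/256 → 0
  remainder 0.

S(h_4,h_5): lcm = b^3. S = -301/48b^2 + 145/16b + 46/3.
  leading term b^2: subtract (1505/256)·h_5 from -301/48b^2 + 145/16b + 46/3 → 3825/256b + 3825/256
  leading term b: subtract (-45/304)·h_6 from 3825/256b + 3825/256 → 0
  remainder 0.

S(f_1,h_6): lcm = ab. S = -3a - 2/3b^2 - b + 26/3.
  leading term a: subtract (3/5)·f_2 from -3a - 2/3b^2 - b + 26/3 → -19/15b^2 - b + 4/15
  leading term b^2: subtract (19/16)·h_5 from -19/15b^2 - b + 4/15 → 3/16b + 3/16
  leading term b: subtract (-3/1615)·h_6 from 3/16b + 3/16 → 0
  remainder 0.

S(f_2,h_6): leading monomials are coprime, so the S-polynomial reduces to 0 (Buchberger's first criterion).
S(f_3,h_6): lcm = ab. S = -a + 3.
  leading term a: subtract (1/5)·f_2 from -a + 3 → -1/5b^2 + 1/5
  leading term b^2: subtract (3/16)·h_5 from -1/5b^2 + 1/5 → 3/16b + 3/16
  leading term b: subtract (-3/1615)·h_6 from 3/16b + 3/16 → 0
  remainder 0.

S(h_4,h_6): lcm = b^3. S = -19/3b^2 + 9b + 46/3.
  leading term b^2: subtract (95/16)·h_5 from -19/3b^2 + 9b + 46/3 → 239/16b + 239/16
  leading term b: subtract (-239/1615)·h_6 from 239/16b + 239/16 → 0
  remainder 0.

S(h_5,h_6): lcm = b^2. S = -1/16b - 1/16.
  leading term b: subtract (1/1615)·h_6 from -1/16b - 1/16 → 0
  remainder 0.

Every S-polynomial of the final basis reduces to 0, so we have a Gröbner basis.
Inter-reduce: drop elements whose leading term is divisible by another's, tail-reduce, and make monic.
Reduced Gröbner basis: {a - 3, b + 1}.

Since the basis is lex-ordered, b + 1 is univariate in b. Its roots are {-1}. Back-substituting each root into the other basis elements fixes the other coordinates.
  b = -1: the earlier basis element becomes a - 3 = 0, giving a = 3 — point (3, -1).
Each listed point satisfies every original equation (direct substitution).

{(3, -1)}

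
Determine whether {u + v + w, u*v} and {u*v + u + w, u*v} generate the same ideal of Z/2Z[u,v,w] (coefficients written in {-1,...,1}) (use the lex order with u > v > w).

For a fixed monomial order, each ideal has a unique reduced Gröbner basis; comparing bases decides equality.
Buchberger on the first generating set:
f_1 = u + v + w, LT = u.
f_2 = u*v, LT = u*v.

S(f_1,f_2): lcm = u*v. S = v**2 + v*w.
  leading term v**2: no divisor's leading term divides it; move v**2 to the remainder.
  leading term v*w: no divisor's leading term divides it; move v*w to the remainder.
  remainder v**2 + v*w ≠ 0; add g_3 = v**2 + v*w to the basis.

The other S-polynomials (S(f_1,g_3), S(f_2,g_3)) all reduce to 0 modulo the current basis, so we have a Gröbner basis.
Inter-reduce: drop elements whose leading term is divisible by another's, tail-reduce, and make monic.
Reduced Gröbner basis: {u + v + w, v**2 + v*w}.

Buchberger on the second generating set:
h_1 = u*v + u + w, LT = u*v.
h_2 = u*v, LT = u*v.

S(h_1,h_2): lcm = u*v. S = u + w.
  leading term u: no divisor's leading term divides it; move u to the remainder.
  leading term w: no divisor's leading term divides it; move w to the remainder.
  remainder u + w ≠ 0; add k_3 = u + w to the basis.

S(h_1,k_3): lcm = u*v. S = u + v*w + w.
  leading term u: subtract (1)·k_3 from u + v*w + w → v*w
  leading term v*w: no divisor's leading term divides it; move v*w to the remainder.
  remainder v*w ≠ 0; add k_4 = v*w to the basis.

The other S-polynomials (S(h_2,k_3), S(h_1,k_4), S(h_2,k_4), S(k_3,k_4)) all reduce to 0 modulo the current basis, so we have a Gröbner basis.
Inter-reduce: drop elements whose leading term is divisible by another's, tail-reduce, and make monic.
Reduced Gröbner basis: {u + w, v*w}.

The bases are distinct; the ideals are different.

No, the ideals differ.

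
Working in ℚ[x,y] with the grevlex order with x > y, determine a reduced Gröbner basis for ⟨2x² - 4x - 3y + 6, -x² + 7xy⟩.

G = {x² - 2x - 3/2y + 3, xy - 2/7x - 3/14y + 3/7, y² + 12/49x - 199/98y + 3/49}

Buchberger's algorithm terminates because the ascending chain of leading-term ideals stabilizes.

f_1 = 2x² - 4x - 3y + 6, LT = x².
f_2 = -x² + 7xy, LT = x².

S(f_1,f_2): lcm = x². S = 7xy - 2x - 3/2y + 3.
  reduce S modulo (f_1, f_2):
  remainder 7xy - 2x - 3/2y + 3 ≠ 0; add g_3 = 7xy - 2x - 3/2y + 3 to the basis.

S(f_1,g_3): lcm = x²y. S = 2/7x² - 25/14xy - 3/2y² - 3/7x + 3y.
  reduce S modulo (f_1, f_2, g_3):
  remainder -3/2y² - 18/49x + 597/196y - 9/98 ≠ 0; add g_4 = -3/2y² - 18/49x + 597/196y - 9/98 to the basis.

The other S-polynomials (S(f_2,g_3), S(f_1,g_4), S(f_2,g_4), S(g_3,g_4)) all reduce to 0 modulo the current basis, so we have a Gröbner basis.
Inter-reduce: drop elements whose leading term is divisible by another's, tail-reduce, and make monic.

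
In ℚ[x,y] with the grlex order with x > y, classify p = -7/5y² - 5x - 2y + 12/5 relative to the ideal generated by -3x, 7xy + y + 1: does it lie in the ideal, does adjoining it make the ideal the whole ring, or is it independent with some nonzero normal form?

Adjoining -7/5y² - 5x - 2y + 12/5 makes the ideal the whole ring: the system is inconsistent.

First compute the reduced Gröbner basis of I by Buchberger's algorithm.
f_1 = -3x, LT = x.
f_2 = 7xy + y + 1, LT = xy.

S(f_1,f_2): lcm = xy. S = -1/7y - 1/7.
  leading term y: no divisor's leading term divides it; move -1/7y to the remainder.
  leading term 1: no divisor's leading term divides it; move -1/7 to the remainder.
  remainder -1/7y - 1/7 ≠ 0; add h_3 = -1/7y - 1/7 to the basis.

The other S-polynomials (S(f_1,h_3), S(f_2,h_3)) all reduce to 0 modulo the current basis, so we have a Gröbner basis.
Inter-reduce: drop elements whose leading term is divisible by another's, tail-reduce, and make monic.
Reduced Gröbner basis: {x, y + 1}.
Label its elements g_1 = x, g_2 = y + 1.

Reduce p = -7/5y² - 5x - 2y + 12/5 modulo G:
  leading term y²: subtract (-7/5y)·g_2 from -7/5y² - 5x - 2y + 12/5 → -5x - ⅗y + 12/5
  leading term x: subtract (-5)·g_1 from -5x - ⅗y + 12/5 → -⅗y + 12/5
  leading term y: subtract (-⅗)·g_2 from -⅗y + 12/5 → 3
  leading term 1: no divisor's leading term divides it; move 3 to the remainder.
  normal form = 3.
The normal form is nonzero, so p ∉ I. Since p minus its normal form lies in I, I + (p) = I + (r) where r = 3; decide whether this ideal is the whole ring.
Here r = 3 is a nonzero constant, hence a unit: 1 ∈ I + (p), the Gröbner basis of I + (p) is {1}, and the enlarged system has no common solution — adjoining p is inconsistent.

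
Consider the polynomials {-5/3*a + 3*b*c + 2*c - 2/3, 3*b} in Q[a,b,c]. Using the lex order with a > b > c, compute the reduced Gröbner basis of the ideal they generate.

f_1 = -5/3*a + 3*b*c + 2*c - 2/3, LT = a.
f_2 = 3*b, LT = b.

The S-polynomials (S(f_1,f_2)) all reduce to 0 modulo the current basis, so we have a Gröbner basis.

G = {a - 6/5*c + 2/5, b}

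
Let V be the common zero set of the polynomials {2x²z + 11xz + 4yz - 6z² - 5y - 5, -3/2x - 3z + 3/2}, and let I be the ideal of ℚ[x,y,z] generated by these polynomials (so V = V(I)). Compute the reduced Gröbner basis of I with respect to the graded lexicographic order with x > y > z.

G = {z³ + ½yz - 9/2z² - ⅝y + 13/8z - ⅝, x + 2z - 1}

f_1 = 2x²z + 11xz + 4yz - 6z² - 5y - 5, LT = x²z.
f_2 = -3/2x - 3z + 3/2, LT = x.

S(f_1,f_2): lcm = x²z. S = -2xz² + 13/2xz + 2yz - 3z² - 5/2y - 5/2.
  reduce S modulo (f_1, f_2):
  remainder 4z³ + 2yz - 18z² - 5/2y + 13/2z - 5/2 ≠ 0; add g_3 = 4z³ + 2yz - 18z² - 5/2y + 13/2z - 5/2 to the basis.

The other S-polynomials (S(f_1,g_3), S(f_2,g_3)) all reduce to 0 modulo the current basis, so we have a Gröbner basis.
Inter-reduce: drop elements whose leading term is divisible by another's, tail-reduce, and make monic.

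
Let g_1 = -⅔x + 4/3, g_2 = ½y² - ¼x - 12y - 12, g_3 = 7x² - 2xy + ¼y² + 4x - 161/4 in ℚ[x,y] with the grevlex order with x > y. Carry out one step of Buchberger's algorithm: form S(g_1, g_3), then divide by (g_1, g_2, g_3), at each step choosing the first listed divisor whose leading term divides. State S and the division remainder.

lcm(LM(g_1), LM(g_3)) = x².
S = (lcm/LT(g_1))·g_1 − (lcm/LT(g_3))·g_3 = 2/7xy - 1/28y² - 18/7x + 23/4.
Reduce S modulo (g_1, g_2, g_3) in that order:
  leading term xy: subtract (-3/7y)·g_1 from 2/7xy - 1/28y² - 18/7x + 23/4 → -1/28y² - 18/7x + 4/7y + 23/4
  leading term y²: subtract (-1/14)·g_2 from -1/28y² - 18/7x + 4/7y + 23/4 → -145/56x - 2/7y + 137/28
  leading term x: subtract (435/112)·g_1 from -145/56x - 2/7y + 137/28 → -2/7y - 2/7
  leading term y: no divisor's leading term divides it; move -2/7y to the remainder.
  leading term 1: no divisor's leading term divides it; move -2/7 to the remainder.
The remainder -2/7y - 2/7 is nonzero, so it would be added as the next basis element.

S(g_1, g_3) = 2/7xy - 1/28y² - 18/7x + 23/4; remainder on division = -2/7y - 2/7.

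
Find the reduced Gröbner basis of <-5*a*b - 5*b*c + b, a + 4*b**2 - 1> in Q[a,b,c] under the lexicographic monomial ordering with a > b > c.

G = {a + 4*b**2 - 1, b**3 - 1/4*b*c - 1/5*b}

f_1 = -5*a*b - 5*b*c + b, LT = a*b.
f_2 = a + 4*b**2 - 1, LT = a.

S(f_1,f_2): lcm = a*b. S = -4*b**3 + b*c + 4/5*b.
  reduce S modulo (f_1, f_2):
  remainder -4*b**3 + b*c + 4/5*b ≠ 0; add g_3 = -4*b**3 + b*c + 4/5*b to the basis.

The other S-polynomials (S(f_1,g_3), S(f_2,g_3)) all reduce to 0 modulo the current basis, so we have a Gröbner basis.
Inter-reduce: drop elements whose leading term is divisible by another's, tail-reduce, and make monic.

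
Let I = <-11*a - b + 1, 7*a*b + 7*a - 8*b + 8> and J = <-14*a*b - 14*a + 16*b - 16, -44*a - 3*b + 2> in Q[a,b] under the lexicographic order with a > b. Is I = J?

No, the ideals differ.

For a fixed monomial order, each ideal has a unique reduced Gröbner basis; comparing bases decides equality.
Buchberger on the first generating set:
f_1 = -11*a - b + 1, LT = a.
f_2 = 7*a*b + 7*a - 8*b + 8, LT = a*b.

S(f_1,f_2): lcm = a*b. S = -a + 1/11*b**2 + 81/77*b - 8/7.
  reduce S modulo (f_1, f_2):
  remainder 1/11*b**2 + 8/7*b - 95/77 ≠ 0; add g_3 = 1/11*b**2 + 8/7*b - 95/77 to the basis.

The other S-polynomials (S(f_1,g_3), S(f_2,g_3)) all reduce to 0 modulo the current basis, so we have a Gröbner basis.
Inter-reduce: drop elements whose leading term is divisible by another's, tail-reduce, and make monic.
Reduced Gröbner basis: {a + 1/11*b - 1/11, b**2 + 88/7*b - 95/7}.

Buchberger on the second generating set:
h_1 = -14*a*b - 14*a + 16*b - 16, LT = a*b.
h_2 = -44*a - 3*b + 2, LT = a.

S(h_1,h_2): lcm = a*b. S = a - 3/44*b**2 - 169/154*b + 8/7.
  reduce S modulo (h_1, h_2):
  remainder -3/44*b**2 - 359/308*b + 183/154 ≠ 0; add k_3 = -3/44*b**2 - 359/308*b + 183/154 to the basis.

The other S-polynomials (S(h_1,k_3), S(h_2,k_3)) all reduce to 0 modulo the current basis, so we have a Gröbner basis.
Inter-reduce: drop elements whose leading term is divisible by another's, tail-reduce, and make monic.
Reduced Gröbner basis: {a + 3/44*b - 1/22, b**2 + 359/21*b - 122/7}.

Since the reduced bases disagree, the two ideals are not the same.
The choice of monomial ordering does not affect the verdict — as long as both bases are computed under the same ordering, their equality decides ideal equality.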